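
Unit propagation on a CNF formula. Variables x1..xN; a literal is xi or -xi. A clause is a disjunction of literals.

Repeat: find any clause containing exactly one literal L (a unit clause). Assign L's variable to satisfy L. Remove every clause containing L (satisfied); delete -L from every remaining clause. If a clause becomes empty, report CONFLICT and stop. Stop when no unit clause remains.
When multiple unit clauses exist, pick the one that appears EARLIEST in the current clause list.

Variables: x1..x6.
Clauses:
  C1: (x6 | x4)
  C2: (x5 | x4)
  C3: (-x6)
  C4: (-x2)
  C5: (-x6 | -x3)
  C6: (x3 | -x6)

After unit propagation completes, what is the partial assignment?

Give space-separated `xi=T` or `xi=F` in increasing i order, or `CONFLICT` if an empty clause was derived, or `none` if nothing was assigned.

Answer: x2=F x4=T x6=F

Derivation:
unit clause [-6] forces x6=F; simplify:
  drop 6 from [6, 4] -> [4]
  satisfied 3 clause(s); 3 remain; assigned so far: [6]
unit clause [4] forces x4=T; simplify:
  satisfied 2 clause(s); 1 remain; assigned so far: [4, 6]
unit clause [-2] forces x2=F; simplify:
  satisfied 1 clause(s); 0 remain; assigned so far: [2, 4, 6]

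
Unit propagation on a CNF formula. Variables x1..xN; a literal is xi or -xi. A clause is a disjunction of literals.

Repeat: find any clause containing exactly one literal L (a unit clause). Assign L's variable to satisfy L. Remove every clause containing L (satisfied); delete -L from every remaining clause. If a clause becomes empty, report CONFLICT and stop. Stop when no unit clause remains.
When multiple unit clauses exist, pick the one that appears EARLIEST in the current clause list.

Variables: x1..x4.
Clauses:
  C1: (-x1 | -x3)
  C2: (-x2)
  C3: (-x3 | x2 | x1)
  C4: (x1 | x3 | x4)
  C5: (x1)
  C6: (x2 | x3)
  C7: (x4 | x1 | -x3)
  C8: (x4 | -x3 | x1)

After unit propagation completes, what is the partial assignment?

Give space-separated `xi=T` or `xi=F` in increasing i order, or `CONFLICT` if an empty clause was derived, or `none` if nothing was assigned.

unit clause [-2] forces x2=F; simplify:
  drop 2 from [-3, 2, 1] -> [-3, 1]
  drop 2 from [2, 3] -> [3]
  satisfied 1 clause(s); 7 remain; assigned so far: [2]
unit clause [1] forces x1=T; simplify:
  drop -1 from [-1, -3] -> [-3]
  satisfied 5 clause(s); 2 remain; assigned so far: [1, 2]
unit clause [-3] forces x3=F; simplify:
  drop 3 from [3] -> [] (empty!)
  satisfied 1 clause(s); 1 remain; assigned so far: [1, 2, 3]
CONFLICT (empty clause)

Answer: CONFLICT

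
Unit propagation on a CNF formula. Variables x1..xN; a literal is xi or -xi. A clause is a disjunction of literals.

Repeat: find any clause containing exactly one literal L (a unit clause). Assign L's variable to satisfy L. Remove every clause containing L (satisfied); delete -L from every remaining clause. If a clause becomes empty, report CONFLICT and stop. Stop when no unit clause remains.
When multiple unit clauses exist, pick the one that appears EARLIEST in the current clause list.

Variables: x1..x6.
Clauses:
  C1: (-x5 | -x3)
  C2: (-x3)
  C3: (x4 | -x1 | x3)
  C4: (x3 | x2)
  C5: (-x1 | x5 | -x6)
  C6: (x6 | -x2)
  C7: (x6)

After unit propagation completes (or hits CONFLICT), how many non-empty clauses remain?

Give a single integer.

Answer: 2

Derivation:
unit clause [-3] forces x3=F; simplify:
  drop 3 from [4, -1, 3] -> [4, -1]
  drop 3 from [3, 2] -> [2]
  satisfied 2 clause(s); 5 remain; assigned so far: [3]
unit clause [2] forces x2=T; simplify:
  drop -2 from [6, -2] -> [6]
  satisfied 1 clause(s); 4 remain; assigned so far: [2, 3]
unit clause [6] forces x6=T; simplify:
  drop -6 from [-1, 5, -6] -> [-1, 5]
  satisfied 2 clause(s); 2 remain; assigned so far: [2, 3, 6]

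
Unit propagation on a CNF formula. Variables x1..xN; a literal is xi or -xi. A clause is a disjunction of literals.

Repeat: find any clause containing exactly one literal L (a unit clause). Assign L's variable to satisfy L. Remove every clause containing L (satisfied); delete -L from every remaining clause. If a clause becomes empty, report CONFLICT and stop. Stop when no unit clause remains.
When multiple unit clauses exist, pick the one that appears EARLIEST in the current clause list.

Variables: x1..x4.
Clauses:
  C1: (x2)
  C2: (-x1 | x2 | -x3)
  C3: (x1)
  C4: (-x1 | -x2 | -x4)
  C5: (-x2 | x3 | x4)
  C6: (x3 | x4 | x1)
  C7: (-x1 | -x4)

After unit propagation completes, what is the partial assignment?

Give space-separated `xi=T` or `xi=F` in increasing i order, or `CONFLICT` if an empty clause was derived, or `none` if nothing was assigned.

Answer: x1=T x2=T x3=T x4=F

Derivation:
unit clause [2] forces x2=T; simplify:
  drop -2 from [-1, -2, -4] -> [-1, -4]
  drop -2 from [-2, 3, 4] -> [3, 4]
  satisfied 2 clause(s); 5 remain; assigned so far: [2]
unit clause [1] forces x1=T; simplify:
  drop -1 from [-1, -4] -> [-4]
  drop -1 from [-1, -4] -> [-4]
  satisfied 2 clause(s); 3 remain; assigned so far: [1, 2]
unit clause [-4] forces x4=F; simplify:
  drop 4 from [3, 4] -> [3]
  satisfied 2 clause(s); 1 remain; assigned so far: [1, 2, 4]
unit clause [3] forces x3=T; simplify:
  satisfied 1 clause(s); 0 remain; assigned so far: [1, 2, 3, 4]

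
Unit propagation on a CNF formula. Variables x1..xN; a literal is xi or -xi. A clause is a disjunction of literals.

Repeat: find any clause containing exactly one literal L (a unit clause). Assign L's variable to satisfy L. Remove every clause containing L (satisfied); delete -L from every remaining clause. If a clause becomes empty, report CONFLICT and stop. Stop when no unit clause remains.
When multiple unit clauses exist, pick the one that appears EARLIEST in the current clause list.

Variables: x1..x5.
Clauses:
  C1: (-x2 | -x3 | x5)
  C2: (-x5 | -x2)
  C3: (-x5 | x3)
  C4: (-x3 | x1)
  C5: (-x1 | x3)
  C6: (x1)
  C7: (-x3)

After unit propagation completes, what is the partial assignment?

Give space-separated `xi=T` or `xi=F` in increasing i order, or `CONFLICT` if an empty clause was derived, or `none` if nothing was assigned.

unit clause [1] forces x1=T; simplify:
  drop -1 from [-1, 3] -> [3]
  satisfied 2 clause(s); 5 remain; assigned so far: [1]
unit clause [3] forces x3=T; simplify:
  drop -3 from [-2, -3, 5] -> [-2, 5]
  drop -3 from [-3] -> [] (empty!)
  satisfied 2 clause(s); 3 remain; assigned so far: [1, 3]
CONFLICT (empty clause)

Answer: CONFLICT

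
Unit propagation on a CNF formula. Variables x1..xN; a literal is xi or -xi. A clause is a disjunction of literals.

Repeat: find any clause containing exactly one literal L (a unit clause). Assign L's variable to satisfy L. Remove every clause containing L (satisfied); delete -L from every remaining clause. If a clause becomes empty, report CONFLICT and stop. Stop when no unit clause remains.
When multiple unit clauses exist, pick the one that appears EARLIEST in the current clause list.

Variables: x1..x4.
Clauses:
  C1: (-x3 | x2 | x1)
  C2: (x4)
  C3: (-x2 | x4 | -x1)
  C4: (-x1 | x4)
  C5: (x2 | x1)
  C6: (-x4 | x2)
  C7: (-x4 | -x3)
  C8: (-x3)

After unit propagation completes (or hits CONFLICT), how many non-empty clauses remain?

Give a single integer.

unit clause [4] forces x4=T; simplify:
  drop -4 from [-4, 2] -> [2]
  drop -4 from [-4, -3] -> [-3]
  satisfied 3 clause(s); 5 remain; assigned so far: [4]
unit clause [2] forces x2=T; simplify:
  satisfied 3 clause(s); 2 remain; assigned so far: [2, 4]
unit clause [-3] forces x3=F; simplify:
  satisfied 2 clause(s); 0 remain; assigned so far: [2, 3, 4]

Answer: 0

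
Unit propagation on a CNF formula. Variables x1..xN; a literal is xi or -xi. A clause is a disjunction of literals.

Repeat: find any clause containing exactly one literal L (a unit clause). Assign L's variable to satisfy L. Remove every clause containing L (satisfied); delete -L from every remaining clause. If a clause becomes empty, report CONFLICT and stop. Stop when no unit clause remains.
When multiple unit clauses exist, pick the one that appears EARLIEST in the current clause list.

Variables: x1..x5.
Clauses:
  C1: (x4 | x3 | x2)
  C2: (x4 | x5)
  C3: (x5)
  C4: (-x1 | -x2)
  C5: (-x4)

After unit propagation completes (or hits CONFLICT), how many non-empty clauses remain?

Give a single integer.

Answer: 2

Derivation:
unit clause [5] forces x5=T; simplify:
  satisfied 2 clause(s); 3 remain; assigned so far: [5]
unit clause [-4] forces x4=F; simplify:
  drop 4 from [4, 3, 2] -> [3, 2]
  satisfied 1 clause(s); 2 remain; assigned so far: [4, 5]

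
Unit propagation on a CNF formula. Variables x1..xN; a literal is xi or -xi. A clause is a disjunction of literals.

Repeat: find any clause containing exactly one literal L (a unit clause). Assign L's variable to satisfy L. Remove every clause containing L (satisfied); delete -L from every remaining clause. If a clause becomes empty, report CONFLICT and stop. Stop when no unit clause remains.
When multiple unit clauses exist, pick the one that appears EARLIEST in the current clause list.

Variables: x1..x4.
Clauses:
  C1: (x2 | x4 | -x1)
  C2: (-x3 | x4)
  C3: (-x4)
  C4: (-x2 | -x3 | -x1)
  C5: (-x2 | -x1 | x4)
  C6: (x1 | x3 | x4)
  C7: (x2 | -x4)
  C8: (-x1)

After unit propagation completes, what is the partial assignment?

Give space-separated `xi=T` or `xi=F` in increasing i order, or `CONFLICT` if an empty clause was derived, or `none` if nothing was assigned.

unit clause [-4] forces x4=F; simplify:
  drop 4 from [2, 4, -1] -> [2, -1]
  drop 4 from [-3, 4] -> [-3]
  drop 4 from [-2, -1, 4] -> [-2, -1]
  drop 4 from [1, 3, 4] -> [1, 3]
  satisfied 2 clause(s); 6 remain; assigned so far: [4]
unit clause [-3] forces x3=F; simplify:
  drop 3 from [1, 3] -> [1]
  satisfied 2 clause(s); 4 remain; assigned so far: [3, 4]
unit clause [1] forces x1=T; simplify:
  drop -1 from [2, -1] -> [2]
  drop -1 from [-2, -1] -> [-2]
  drop -1 from [-1] -> [] (empty!)
  satisfied 1 clause(s); 3 remain; assigned so far: [1, 3, 4]
CONFLICT (empty clause)

Answer: CONFLICT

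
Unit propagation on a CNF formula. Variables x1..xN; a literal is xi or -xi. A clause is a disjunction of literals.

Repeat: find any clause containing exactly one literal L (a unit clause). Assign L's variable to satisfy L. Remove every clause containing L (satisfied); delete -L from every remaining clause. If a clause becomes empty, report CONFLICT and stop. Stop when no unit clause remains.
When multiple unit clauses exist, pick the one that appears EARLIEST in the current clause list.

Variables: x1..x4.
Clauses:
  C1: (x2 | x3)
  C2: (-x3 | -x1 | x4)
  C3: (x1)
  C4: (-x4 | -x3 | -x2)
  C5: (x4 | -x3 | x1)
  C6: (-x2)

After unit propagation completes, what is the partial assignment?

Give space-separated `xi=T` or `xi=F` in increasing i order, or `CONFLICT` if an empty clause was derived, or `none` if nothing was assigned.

unit clause [1] forces x1=T; simplify:
  drop -1 from [-3, -1, 4] -> [-3, 4]
  satisfied 2 clause(s); 4 remain; assigned so far: [1]
unit clause [-2] forces x2=F; simplify:
  drop 2 from [2, 3] -> [3]
  satisfied 2 clause(s); 2 remain; assigned so far: [1, 2]
unit clause [3] forces x3=T; simplify:
  drop -3 from [-3, 4] -> [4]
  satisfied 1 clause(s); 1 remain; assigned so far: [1, 2, 3]
unit clause [4] forces x4=T; simplify:
  satisfied 1 clause(s); 0 remain; assigned so far: [1, 2, 3, 4]

Answer: x1=T x2=F x3=T x4=T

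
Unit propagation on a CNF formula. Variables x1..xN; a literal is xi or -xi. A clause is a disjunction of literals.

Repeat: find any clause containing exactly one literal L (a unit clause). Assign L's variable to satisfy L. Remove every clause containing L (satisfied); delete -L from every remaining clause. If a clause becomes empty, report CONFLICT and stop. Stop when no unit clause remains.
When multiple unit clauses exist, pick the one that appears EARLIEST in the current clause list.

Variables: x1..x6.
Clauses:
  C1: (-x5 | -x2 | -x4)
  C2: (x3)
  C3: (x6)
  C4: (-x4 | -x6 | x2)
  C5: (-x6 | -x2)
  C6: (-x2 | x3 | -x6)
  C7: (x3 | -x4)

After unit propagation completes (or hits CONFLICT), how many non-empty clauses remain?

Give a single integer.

Answer: 0

Derivation:
unit clause [3] forces x3=T; simplify:
  satisfied 3 clause(s); 4 remain; assigned so far: [3]
unit clause [6] forces x6=T; simplify:
  drop -6 from [-4, -6, 2] -> [-4, 2]
  drop -6 from [-6, -2] -> [-2]
  satisfied 1 clause(s); 3 remain; assigned so far: [3, 6]
unit clause [-2] forces x2=F; simplify:
  drop 2 from [-4, 2] -> [-4]
  satisfied 2 clause(s); 1 remain; assigned so far: [2, 3, 6]
unit clause [-4] forces x4=F; simplify:
  satisfied 1 clause(s); 0 remain; assigned so far: [2, 3, 4, 6]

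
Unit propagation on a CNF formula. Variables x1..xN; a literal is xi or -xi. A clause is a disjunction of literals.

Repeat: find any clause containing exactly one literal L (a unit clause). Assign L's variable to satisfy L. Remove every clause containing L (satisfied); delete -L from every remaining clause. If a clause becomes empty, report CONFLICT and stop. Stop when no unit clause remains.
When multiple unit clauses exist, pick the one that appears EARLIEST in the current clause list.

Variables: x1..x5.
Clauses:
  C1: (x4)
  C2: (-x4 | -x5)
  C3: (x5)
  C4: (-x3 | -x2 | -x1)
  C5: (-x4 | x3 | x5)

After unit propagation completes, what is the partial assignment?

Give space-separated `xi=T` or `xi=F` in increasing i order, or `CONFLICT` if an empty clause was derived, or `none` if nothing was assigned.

unit clause [4] forces x4=T; simplify:
  drop -4 from [-4, -5] -> [-5]
  drop -4 from [-4, 3, 5] -> [3, 5]
  satisfied 1 clause(s); 4 remain; assigned so far: [4]
unit clause [-5] forces x5=F; simplify:
  drop 5 from [5] -> [] (empty!)
  drop 5 from [3, 5] -> [3]
  satisfied 1 clause(s); 3 remain; assigned so far: [4, 5]
CONFLICT (empty clause)

Answer: CONFLICT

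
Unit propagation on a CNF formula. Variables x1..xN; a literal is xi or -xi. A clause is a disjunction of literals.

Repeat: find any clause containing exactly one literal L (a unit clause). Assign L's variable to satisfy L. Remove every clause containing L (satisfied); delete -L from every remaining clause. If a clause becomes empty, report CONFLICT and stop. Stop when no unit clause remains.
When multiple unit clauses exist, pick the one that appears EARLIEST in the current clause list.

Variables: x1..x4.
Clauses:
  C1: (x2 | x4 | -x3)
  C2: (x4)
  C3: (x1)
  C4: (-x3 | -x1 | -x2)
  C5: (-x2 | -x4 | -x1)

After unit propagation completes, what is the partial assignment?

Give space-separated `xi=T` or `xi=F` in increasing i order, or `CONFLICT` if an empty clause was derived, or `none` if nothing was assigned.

Answer: x1=T x2=F x4=T

Derivation:
unit clause [4] forces x4=T; simplify:
  drop -4 from [-2, -4, -1] -> [-2, -1]
  satisfied 2 clause(s); 3 remain; assigned so far: [4]
unit clause [1] forces x1=T; simplify:
  drop -1 from [-3, -1, -2] -> [-3, -2]
  drop -1 from [-2, -1] -> [-2]
  satisfied 1 clause(s); 2 remain; assigned so far: [1, 4]
unit clause [-2] forces x2=F; simplify:
  satisfied 2 clause(s); 0 remain; assigned so far: [1, 2, 4]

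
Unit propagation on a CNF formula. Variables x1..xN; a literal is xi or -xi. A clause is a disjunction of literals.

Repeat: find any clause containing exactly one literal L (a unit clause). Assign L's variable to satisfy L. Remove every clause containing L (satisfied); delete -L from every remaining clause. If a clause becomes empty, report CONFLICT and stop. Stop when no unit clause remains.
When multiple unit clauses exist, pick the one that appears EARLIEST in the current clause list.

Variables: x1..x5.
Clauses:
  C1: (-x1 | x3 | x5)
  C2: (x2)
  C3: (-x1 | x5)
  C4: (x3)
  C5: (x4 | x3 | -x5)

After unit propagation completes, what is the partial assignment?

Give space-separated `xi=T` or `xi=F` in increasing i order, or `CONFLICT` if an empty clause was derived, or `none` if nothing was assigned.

unit clause [2] forces x2=T; simplify:
  satisfied 1 clause(s); 4 remain; assigned so far: [2]
unit clause [3] forces x3=T; simplify:
  satisfied 3 clause(s); 1 remain; assigned so far: [2, 3]

Answer: x2=T x3=T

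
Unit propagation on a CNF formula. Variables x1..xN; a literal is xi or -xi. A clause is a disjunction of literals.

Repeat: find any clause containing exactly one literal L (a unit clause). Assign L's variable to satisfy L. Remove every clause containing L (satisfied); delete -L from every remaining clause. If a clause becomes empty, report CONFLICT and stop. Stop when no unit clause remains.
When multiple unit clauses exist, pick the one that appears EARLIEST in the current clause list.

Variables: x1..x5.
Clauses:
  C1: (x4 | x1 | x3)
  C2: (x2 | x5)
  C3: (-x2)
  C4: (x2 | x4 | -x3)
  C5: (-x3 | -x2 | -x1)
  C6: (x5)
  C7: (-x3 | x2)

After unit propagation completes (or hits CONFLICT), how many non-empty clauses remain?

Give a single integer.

Answer: 1

Derivation:
unit clause [-2] forces x2=F; simplify:
  drop 2 from [2, 5] -> [5]
  drop 2 from [2, 4, -3] -> [4, -3]
  drop 2 from [-3, 2] -> [-3]
  satisfied 2 clause(s); 5 remain; assigned so far: [2]
unit clause [5] forces x5=T; simplify:
  satisfied 2 clause(s); 3 remain; assigned so far: [2, 5]
unit clause [-3] forces x3=F; simplify:
  drop 3 from [4, 1, 3] -> [4, 1]
  satisfied 2 clause(s); 1 remain; assigned so far: [2, 3, 5]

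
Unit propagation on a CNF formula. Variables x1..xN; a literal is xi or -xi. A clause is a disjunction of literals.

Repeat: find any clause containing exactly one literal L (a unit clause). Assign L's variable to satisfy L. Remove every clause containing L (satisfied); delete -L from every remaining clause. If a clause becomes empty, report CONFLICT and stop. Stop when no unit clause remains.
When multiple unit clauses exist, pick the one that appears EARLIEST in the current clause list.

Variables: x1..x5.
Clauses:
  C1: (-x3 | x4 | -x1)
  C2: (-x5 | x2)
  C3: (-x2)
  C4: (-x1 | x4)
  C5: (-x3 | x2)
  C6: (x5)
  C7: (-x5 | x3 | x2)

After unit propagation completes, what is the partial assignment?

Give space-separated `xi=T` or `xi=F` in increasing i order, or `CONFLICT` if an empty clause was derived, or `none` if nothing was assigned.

unit clause [-2] forces x2=F; simplify:
  drop 2 from [-5, 2] -> [-5]
  drop 2 from [-3, 2] -> [-3]
  drop 2 from [-5, 3, 2] -> [-5, 3]
  satisfied 1 clause(s); 6 remain; assigned so far: [2]
unit clause [-5] forces x5=F; simplify:
  drop 5 from [5] -> [] (empty!)
  satisfied 2 clause(s); 4 remain; assigned so far: [2, 5]
CONFLICT (empty clause)

Answer: CONFLICT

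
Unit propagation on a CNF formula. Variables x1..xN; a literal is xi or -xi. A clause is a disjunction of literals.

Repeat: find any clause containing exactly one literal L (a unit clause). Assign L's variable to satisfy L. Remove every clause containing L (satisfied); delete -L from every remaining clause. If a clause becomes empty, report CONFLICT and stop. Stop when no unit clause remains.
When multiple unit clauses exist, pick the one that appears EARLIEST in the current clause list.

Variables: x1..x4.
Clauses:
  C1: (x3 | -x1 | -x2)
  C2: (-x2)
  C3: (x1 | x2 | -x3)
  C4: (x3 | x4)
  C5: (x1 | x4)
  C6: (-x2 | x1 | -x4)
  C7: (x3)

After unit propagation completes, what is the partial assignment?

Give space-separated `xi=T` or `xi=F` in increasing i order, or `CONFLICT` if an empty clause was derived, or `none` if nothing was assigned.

unit clause [-2] forces x2=F; simplify:
  drop 2 from [1, 2, -3] -> [1, -3]
  satisfied 3 clause(s); 4 remain; assigned so far: [2]
unit clause [3] forces x3=T; simplify:
  drop -3 from [1, -3] -> [1]
  satisfied 2 clause(s); 2 remain; assigned so far: [2, 3]
unit clause [1] forces x1=T; simplify:
  satisfied 2 clause(s); 0 remain; assigned so far: [1, 2, 3]

Answer: x1=T x2=F x3=T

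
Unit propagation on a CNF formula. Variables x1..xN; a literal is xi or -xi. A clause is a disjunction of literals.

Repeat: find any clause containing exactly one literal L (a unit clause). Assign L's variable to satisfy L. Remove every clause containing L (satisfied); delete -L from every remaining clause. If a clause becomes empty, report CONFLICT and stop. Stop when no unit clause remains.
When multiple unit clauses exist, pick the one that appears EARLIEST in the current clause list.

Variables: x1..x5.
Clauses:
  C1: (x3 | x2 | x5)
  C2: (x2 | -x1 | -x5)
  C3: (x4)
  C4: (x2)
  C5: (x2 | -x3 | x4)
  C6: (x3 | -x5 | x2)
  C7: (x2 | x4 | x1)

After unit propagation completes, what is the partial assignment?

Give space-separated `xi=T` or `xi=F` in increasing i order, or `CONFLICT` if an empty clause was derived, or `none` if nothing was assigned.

Answer: x2=T x4=T

Derivation:
unit clause [4] forces x4=T; simplify:
  satisfied 3 clause(s); 4 remain; assigned so far: [4]
unit clause [2] forces x2=T; simplify:
  satisfied 4 clause(s); 0 remain; assigned so far: [2, 4]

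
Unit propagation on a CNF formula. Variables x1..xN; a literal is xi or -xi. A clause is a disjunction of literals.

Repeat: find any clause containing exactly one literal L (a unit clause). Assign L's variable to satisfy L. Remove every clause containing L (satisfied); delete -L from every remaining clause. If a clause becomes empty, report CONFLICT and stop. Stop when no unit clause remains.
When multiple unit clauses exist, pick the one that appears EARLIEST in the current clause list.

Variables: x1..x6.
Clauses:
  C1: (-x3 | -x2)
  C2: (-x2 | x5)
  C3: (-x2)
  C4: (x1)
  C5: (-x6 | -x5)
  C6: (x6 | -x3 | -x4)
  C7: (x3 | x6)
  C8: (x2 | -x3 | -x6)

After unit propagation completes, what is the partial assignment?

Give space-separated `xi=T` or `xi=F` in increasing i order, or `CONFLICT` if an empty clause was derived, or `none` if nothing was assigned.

unit clause [-2] forces x2=F; simplify:
  drop 2 from [2, -3, -6] -> [-3, -6]
  satisfied 3 clause(s); 5 remain; assigned so far: [2]
unit clause [1] forces x1=T; simplify:
  satisfied 1 clause(s); 4 remain; assigned so far: [1, 2]

Answer: x1=T x2=F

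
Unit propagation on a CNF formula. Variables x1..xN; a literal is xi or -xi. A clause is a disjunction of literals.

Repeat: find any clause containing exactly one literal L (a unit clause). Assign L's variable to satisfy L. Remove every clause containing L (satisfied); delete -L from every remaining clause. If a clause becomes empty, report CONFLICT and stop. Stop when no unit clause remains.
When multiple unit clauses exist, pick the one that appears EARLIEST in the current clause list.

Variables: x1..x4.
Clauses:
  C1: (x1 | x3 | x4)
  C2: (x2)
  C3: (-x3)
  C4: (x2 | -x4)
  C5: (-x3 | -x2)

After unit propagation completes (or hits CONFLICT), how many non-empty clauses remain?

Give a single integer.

Answer: 1

Derivation:
unit clause [2] forces x2=T; simplify:
  drop -2 from [-3, -2] -> [-3]
  satisfied 2 clause(s); 3 remain; assigned so far: [2]
unit clause [-3] forces x3=F; simplify:
  drop 3 from [1, 3, 4] -> [1, 4]
  satisfied 2 clause(s); 1 remain; assigned so far: [2, 3]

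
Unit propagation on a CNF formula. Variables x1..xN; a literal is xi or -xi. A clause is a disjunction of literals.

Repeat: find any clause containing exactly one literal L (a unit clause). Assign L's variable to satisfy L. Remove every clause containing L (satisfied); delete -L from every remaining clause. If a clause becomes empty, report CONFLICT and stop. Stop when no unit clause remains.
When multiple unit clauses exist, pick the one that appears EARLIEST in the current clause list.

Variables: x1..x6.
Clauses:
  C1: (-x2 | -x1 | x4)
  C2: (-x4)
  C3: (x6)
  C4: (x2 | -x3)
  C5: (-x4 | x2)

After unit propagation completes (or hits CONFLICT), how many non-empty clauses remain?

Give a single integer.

unit clause [-4] forces x4=F; simplify:
  drop 4 from [-2, -1, 4] -> [-2, -1]
  satisfied 2 clause(s); 3 remain; assigned so far: [4]
unit clause [6] forces x6=T; simplify:
  satisfied 1 clause(s); 2 remain; assigned so far: [4, 6]

Answer: 2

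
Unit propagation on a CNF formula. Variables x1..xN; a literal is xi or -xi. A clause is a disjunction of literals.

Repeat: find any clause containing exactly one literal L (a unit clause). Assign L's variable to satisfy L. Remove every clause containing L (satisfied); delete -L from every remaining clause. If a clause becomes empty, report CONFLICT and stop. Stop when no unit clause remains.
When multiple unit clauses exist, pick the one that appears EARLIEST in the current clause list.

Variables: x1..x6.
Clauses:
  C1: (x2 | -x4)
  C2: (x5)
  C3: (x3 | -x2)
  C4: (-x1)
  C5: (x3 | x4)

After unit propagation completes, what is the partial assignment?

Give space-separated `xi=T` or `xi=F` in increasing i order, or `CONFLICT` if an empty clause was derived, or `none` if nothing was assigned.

unit clause [5] forces x5=T; simplify:
  satisfied 1 clause(s); 4 remain; assigned so far: [5]
unit clause [-1] forces x1=F; simplify:
  satisfied 1 clause(s); 3 remain; assigned so far: [1, 5]

Answer: x1=F x5=T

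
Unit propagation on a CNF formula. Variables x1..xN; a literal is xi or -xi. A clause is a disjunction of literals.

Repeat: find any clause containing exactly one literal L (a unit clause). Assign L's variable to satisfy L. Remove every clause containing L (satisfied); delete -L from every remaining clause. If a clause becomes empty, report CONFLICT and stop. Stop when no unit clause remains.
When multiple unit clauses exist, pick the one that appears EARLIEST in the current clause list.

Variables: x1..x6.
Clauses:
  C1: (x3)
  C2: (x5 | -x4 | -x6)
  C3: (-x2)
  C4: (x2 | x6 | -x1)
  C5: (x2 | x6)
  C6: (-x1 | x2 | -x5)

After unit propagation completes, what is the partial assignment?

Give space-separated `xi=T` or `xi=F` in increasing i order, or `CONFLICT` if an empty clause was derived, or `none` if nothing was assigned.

Answer: x2=F x3=T x6=T

Derivation:
unit clause [3] forces x3=T; simplify:
  satisfied 1 clause(s); 5 remain; assigned so far: [3]
unit clause [-2] forces x2=F; simplify:
  drop 2 from [2, 6, -1] -> [6, -1]
  drop 2 from [2, 6] -> [6]
  drop 2 from [-1, 2, -5] -> [-1, -5]
  satisfied 1 clause(s); 4 remain; assigned so far: [2, 3]
unit clause [6] forces x6=T; simplify:
  drop -6 from [5, -4, -6] -> [5, -4]
  satisfied 2 clause(s); 2 remain; assigned so far: [2, 3, 6]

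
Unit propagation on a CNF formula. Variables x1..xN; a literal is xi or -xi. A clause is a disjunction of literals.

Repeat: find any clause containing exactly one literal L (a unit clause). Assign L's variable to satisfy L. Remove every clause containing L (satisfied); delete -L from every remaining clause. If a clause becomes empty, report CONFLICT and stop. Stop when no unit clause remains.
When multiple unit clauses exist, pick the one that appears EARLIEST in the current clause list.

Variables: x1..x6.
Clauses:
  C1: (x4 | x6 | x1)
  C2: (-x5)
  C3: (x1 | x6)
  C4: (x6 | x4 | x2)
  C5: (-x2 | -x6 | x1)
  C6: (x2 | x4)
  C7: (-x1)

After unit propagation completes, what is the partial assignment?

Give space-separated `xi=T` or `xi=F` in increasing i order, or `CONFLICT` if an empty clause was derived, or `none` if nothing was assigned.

Answer: x1=F x2=F x4=T x5=F x6=T

Derivation:
unit clause [-5] forces x5=F; simplify:
  satisfied 1 clause(s); 6 remain; assigned so far: [5]
unit clause [-1] forces x1=F; simplify:
  drop 1 from [4, 6, 1] -> [4, 6]
  drop 1 from [1, 6] -> [6]
  drop 1 from [-2, -6, 1] -> [-2, -6]
  satisfied 1 clause(s); 5 remain; assigned so far: [1, 5]
unit clause [6] forces x6=T; simplify:
  drop -6 from [-2, -6] -> [-2]
  satisfied 3 clause(s); 2 remain; assigned so far: [1, 5, 6]
unit clause [-2] forces x2=F; simplify:
  drop 2 from [2, 4] -> [4]
  satisfied 1 clause(s); 1 remain; assigned so far: [1, 2, 5, 6]
unit clause [4] forces x4=T; simplify:
  satisfied 1 clause(s); 0 remain; assigned so far: [1, 2, 4, 5, 6]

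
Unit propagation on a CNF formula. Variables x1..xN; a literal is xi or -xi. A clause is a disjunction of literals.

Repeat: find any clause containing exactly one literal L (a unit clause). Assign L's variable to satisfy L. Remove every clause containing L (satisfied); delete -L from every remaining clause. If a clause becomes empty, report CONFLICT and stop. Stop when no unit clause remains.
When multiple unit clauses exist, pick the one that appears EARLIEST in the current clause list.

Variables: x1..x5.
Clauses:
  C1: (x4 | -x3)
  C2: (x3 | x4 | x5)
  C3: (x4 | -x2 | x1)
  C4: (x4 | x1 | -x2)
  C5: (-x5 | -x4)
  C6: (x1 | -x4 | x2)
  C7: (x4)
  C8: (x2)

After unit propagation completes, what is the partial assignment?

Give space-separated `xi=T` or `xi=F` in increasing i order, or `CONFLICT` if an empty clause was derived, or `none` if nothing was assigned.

unit clause [4] forces x4=T; simplify:
  drop -4 from [-5, -4] -> [-5]
  drop -4 from [1, -4, 2] -> [1, 2]
  satisfied 5 clause(s); 3 remain; assigned so far: [4]
unit clause [-5] forces x5=F; simplify:
  satisfied 1 clause(s); 2 remain; assigned so far: [4, 5]
unit clause [2] forces x2=T; simplify:
  satisfied 2 clause(s); 0 remain; assigned so far: [2, 4, 5]

Answer: x2=T x4=T x5=F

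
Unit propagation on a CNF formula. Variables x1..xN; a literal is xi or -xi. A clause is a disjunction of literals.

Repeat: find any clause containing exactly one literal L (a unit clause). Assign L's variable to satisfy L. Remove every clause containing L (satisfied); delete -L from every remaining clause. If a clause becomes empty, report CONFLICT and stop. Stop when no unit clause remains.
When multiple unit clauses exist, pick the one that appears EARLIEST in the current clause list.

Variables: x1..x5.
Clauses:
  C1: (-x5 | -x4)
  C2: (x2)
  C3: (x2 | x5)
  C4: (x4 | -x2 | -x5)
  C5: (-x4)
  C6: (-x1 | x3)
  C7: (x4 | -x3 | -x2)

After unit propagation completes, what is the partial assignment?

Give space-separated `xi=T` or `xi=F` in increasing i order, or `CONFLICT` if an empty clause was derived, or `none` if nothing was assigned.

unit clause [2] forces x2=T; simplify:
  drop -2 from [4, -2, -5] -> [4, -5]
  drop -2 from [4, -3, -2] -> [4, -3]
  satisfied 2 clause(s); 5 remain; assigned so far: [2]
unit clause [-4] forces x4=F; simplify:
  drop 4 from [4, -5] -> [-5]
  drop 4 from [4, -3] -> [-3]
  satisfied 2 clause(s); 3 remain; assigned so far: [2, 4]
unit clause [-5] forces x5=F; simplify:
  satisfied 1 clause(s); 2 remain; assigned so far: [2, 4, 5]
unit clause [-3] forces x3=F; simplify:
  drop 3 from [-1, 3] -> [-1]
  satisfied 1 clause(s); 1 remain; assigned so far: [2, 3, 4, 5]
unit clause [-1] forces x1=F; simplify:
  satisfied 1 clause(s); 0 remain; assigned so far: [1, 2, 3, 4, 5]

Answer: x1=F x2=T x3=F x4=F x5=F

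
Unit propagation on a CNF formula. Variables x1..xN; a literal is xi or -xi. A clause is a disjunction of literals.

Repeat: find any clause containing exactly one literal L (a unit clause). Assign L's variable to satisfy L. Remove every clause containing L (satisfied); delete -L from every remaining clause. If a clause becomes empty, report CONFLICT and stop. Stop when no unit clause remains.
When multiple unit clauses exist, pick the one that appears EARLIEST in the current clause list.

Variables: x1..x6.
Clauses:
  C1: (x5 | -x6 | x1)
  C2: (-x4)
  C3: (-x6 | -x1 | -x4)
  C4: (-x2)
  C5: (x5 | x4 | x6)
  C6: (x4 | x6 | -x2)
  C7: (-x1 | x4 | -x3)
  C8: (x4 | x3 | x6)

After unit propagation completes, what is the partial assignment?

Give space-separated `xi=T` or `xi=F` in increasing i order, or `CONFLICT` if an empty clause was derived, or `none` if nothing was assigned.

unit clause [-4] forces x4=F; simplify:
  drop 4 from [5, 4, 6] -> [5, 6]
  drop 4 from [4, 6, -2] -> [6, -2]
  drop 4 from [-1, 4, -3] -> [-1, -3]
  drop 4 from [4, 3, 6] -> [3, 6]
  satisfied 2 clause(s); 6 remain; assigned so far: [4]
unit clause [-2] forces x2=F; simplify:
  satisfied 2 clause(s); 4 remain; assigned so far: [2, 4]

Answer: x2=F x4=F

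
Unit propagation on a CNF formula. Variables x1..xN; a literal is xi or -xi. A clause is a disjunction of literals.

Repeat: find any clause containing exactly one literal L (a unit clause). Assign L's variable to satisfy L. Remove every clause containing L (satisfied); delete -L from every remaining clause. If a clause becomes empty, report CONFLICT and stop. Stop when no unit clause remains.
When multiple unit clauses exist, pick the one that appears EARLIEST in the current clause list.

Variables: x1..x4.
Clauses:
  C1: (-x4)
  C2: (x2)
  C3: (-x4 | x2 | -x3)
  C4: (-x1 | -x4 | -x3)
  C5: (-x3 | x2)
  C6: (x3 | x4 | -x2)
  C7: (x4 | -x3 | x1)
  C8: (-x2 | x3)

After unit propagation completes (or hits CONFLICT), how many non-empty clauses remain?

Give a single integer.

unit clause [-4] forces x4=F; simplify:
  drop 4 from [3, 4, -2] -> [3, -2]
  drop 4 from [4, -3, 1] -> [-3, 1]
  satisfied 3 clause(s); 5 remain; assigned so far: [4]
unit clause [2] forces x2=T; simplify:
  drop -2 from [3, -2] -> [3]
  drop -2 from [-2, 3] -> [3]
  satisfied 2 clause(s); 3 remain; assigned so far: [2, 4]
unit clause [3] forces x3=T; simplify:
  drop -3 from [-3, 1] -> [1]
  satisfied 2 clause(s); 1 remain; assigned so far: [2, 3, 4]
unit clause [1] forces x1=T; simplify:
  satisfied 1 clause(s); 0 remain; assigned so far: [1, 2, 3, 4]

Answer: 0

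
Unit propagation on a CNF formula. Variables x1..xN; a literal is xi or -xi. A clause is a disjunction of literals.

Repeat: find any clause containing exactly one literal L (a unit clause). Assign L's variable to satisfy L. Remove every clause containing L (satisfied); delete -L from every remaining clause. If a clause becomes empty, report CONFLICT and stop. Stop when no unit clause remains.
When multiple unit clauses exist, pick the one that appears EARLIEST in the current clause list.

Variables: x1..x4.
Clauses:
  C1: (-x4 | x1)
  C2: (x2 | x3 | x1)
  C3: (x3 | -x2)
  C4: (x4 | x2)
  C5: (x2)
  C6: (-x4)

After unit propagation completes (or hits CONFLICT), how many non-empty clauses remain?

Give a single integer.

unit clause [2] forces x2=T; simplify:
  drop -2 from [3, -2] -> [3]
  satisfied 3 clause(s); 3 remain; assigned so far: [2]
unit clause [3] forces x3=T; simplify:
  satisfied 1 clause(s); 2 remain; assigned so far: [2, 3]
unit clause [-4] forces x4=F; simplify:
  satisfied 2 clause(s); 0 remain; assigned so far: [2, 3, 4]

Answer: 0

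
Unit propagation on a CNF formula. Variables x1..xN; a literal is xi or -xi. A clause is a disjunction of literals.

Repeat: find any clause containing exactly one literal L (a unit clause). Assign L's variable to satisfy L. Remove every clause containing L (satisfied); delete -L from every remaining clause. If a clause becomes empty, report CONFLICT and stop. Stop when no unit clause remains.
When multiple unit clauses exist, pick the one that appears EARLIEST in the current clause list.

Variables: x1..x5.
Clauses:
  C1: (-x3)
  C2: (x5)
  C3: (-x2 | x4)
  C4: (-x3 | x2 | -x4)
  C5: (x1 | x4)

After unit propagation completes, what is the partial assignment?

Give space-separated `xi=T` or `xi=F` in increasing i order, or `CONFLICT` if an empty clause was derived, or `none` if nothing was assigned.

Answer: x3=F x5=T

Derivation:
unit clause [-3] forces x3=F; simplify:
  satisfied 2 clause(s); 3 remain; assigned so far: [3]
unit clause [5] forces x5=T; simplify:
  satisfied 1 clause(s); 2 remain; assigned so far: [3, 5]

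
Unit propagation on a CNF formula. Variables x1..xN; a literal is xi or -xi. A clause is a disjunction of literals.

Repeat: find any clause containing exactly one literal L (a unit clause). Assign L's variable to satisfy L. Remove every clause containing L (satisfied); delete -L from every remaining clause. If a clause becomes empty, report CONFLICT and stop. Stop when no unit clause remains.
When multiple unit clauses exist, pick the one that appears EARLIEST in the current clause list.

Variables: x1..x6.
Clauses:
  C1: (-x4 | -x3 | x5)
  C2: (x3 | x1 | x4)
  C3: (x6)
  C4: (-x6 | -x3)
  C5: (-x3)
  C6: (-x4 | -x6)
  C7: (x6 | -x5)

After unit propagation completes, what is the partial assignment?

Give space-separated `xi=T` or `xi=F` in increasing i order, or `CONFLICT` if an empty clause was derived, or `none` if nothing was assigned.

unit clause [6] forces x6=T; simplify:
  drop -6 from [-6, -3] -> [-3]
  drop -6 from [-4, -6] -> [-4]
  satisfied 2 clause(s); 5 remain; assigned so far: [6]
unit clause [-3] forces x3=F; simplify:
  drop 3 from [3, 1, 4] -> [1, 4]
  satisfied 3 clause(s); 2 remain; assigned so far: [3, 6]
unit clause [-4] forces x4=F; simplify:
  drop 4 from [1, 4] -> [1]
  satisfied 1 clause(s); 1 remain; assigned so far: [3, 4, 6]
unit clause [1] forces x1=T; simplify:
  satisfied 1 clause(s); 0 remain; assigned so far: [1, 3, 4, 6]

Answer: x1=T x3=F x4=F x6=T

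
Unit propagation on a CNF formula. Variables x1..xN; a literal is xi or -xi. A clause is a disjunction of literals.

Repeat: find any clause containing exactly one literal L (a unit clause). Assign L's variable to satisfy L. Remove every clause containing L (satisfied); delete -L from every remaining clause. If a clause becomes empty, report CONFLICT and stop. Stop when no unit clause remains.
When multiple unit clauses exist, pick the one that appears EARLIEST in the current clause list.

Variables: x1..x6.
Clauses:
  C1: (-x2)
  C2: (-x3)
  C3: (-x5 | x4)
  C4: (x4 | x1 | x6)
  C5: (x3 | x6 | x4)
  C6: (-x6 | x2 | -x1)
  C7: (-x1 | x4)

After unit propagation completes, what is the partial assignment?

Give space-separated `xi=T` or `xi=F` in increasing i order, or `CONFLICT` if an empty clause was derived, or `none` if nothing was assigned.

unit clause [-2] forces x2=F; simplify:
  drop 2 from [-6, 2, -1] -> [-6, -1]
  satisfied 1 clause(s); 6 remain; assigned so far: [2]
unit clause [-3] forces x3=F; simplify:
  drop 3 from [3, 6, 4] -> [6, 4]
  satisfied 1 clause(s); 5 remain; assigned so far: [2, 3]

Answer: x2=F x3=F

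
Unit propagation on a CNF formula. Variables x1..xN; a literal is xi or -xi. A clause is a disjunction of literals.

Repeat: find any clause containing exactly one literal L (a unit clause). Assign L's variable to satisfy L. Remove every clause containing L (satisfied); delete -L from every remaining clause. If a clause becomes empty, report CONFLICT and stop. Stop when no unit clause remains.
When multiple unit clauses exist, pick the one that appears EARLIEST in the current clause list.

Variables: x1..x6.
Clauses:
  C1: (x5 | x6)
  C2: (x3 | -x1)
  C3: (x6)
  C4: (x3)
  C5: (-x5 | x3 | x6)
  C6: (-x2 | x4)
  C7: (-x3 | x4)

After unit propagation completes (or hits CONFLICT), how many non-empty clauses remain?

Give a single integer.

unit clause [6] forces x6=T; simplify:
  satisfied 3 clause(s); 4 remain; assigned so far: [6]
unit clause [3] forces x3=T; simplify:
  drop -3 from [-3, 4] -> [4]
  satisfied 2 clause(s); 2 remain; assigned so far: [3, 6]
unit clause [4] forces x4=T; simplify:
  satisfied 2 clause(s); 0 remain; assigned so far: [3, 4, 6]

Answer: 0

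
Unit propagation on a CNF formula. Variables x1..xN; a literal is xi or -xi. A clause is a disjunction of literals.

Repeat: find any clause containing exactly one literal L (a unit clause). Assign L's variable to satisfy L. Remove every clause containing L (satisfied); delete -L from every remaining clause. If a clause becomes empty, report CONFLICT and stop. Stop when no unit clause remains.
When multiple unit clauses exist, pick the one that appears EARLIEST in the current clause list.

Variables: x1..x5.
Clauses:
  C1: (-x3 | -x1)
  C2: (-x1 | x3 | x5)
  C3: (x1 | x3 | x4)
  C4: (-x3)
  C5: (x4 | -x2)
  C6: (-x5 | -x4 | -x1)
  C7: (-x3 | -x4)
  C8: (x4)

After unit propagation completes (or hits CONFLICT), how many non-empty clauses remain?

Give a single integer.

unit clause [-3] forces x3=F; simplify:
  drop 3 from [-1, 3, 5] -> [-1, 5]
  drop 3 from [1, 3, 4] -> [1, 4]
  satisfied 3 clause(s); 5 remain; assigned so far: [3]
unit clause [4] forces x4=T; simplify:
  drop -4 from [-5, -4, -1] -> [-5, -1]
  satisfied 3 clause(s); 2 remain; assigned so far: [3, 4]

Answer: 2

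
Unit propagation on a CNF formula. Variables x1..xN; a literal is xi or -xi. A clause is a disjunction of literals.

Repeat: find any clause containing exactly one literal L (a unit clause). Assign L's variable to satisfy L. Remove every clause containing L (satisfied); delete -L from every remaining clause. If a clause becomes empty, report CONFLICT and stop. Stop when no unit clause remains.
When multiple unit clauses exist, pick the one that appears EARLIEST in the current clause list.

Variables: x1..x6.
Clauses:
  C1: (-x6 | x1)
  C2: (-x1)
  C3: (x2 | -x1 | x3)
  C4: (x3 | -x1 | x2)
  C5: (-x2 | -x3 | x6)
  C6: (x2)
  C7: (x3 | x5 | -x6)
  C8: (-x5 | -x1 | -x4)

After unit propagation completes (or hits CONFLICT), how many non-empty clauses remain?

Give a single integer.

unit clause [-1] forces x1=F; simplify:
  drop 1 from [-6, 1] -> [-6]
  satisfied 4 clause(s); 4 remain; assigned so far: [1]
unit clause [-6] forces x6=F; simplify:
  drop 6 from [-2, -3, 6] -> [-2, -3]
  satisfied 2 clause(s); 2 remain; assigned so far: [1, 6]
unit clause [2] forces x2=T; simplify:
  drop -2 from [-2, -3] -> [-3]
  satisfied 1 clause(s); 1 remain; assigned so far: [1, 2, 6]
unit clause [-3] forces x3=F; simplify:
  satisfied 1 clause(s); 0 remain; assigned so far: [1, 2, 3, 6]

Answer: 0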